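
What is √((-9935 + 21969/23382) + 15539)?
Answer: √37831122534/2598 ≈ 74.866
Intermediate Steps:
√((-9935 + 21969/23382) + 15539) = √((-9935 + 21969*(1/23382)) + 15539) = √((-9935 + 2441/2598) + 15539) = √(-25808689/2598 + 15539) = √(14561633/2598) = √37831122534/2598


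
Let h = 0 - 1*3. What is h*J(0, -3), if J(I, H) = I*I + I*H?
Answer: 0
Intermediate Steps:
J(I, H) = I² + H*I
h = -3 (h = 0 - 3 = -3)
h*J(0, -3) = -0*(-3 + 0) = -0*(-3) = -3*0 = 0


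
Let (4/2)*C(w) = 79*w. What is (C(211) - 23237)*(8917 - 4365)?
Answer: -67836180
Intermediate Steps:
C(w) = 79*w/2 (C(w) = (79*w)/2 = 79*w/2)
(C(211) - 23237)*(8917 - 4365) = ((79/2)*211 - 23237)*(8917 - 4365) = (16669/2 - 23237)*4552 = -29805/2*4552 = -67836180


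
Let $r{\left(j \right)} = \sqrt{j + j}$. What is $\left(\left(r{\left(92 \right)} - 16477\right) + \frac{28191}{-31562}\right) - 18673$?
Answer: $- \frac{1109432491}{31562} + 2 \sqrt{46} \approx -35137.0$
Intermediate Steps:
$r{\left(j \right)} = \sqrt{2} \sqrt{j}$ ($r{\left(j \right)} = \sqrt{2 j} = \sqrt{2} \sqrt{j}$)
$\left(\left(r{\left(92 \right)} - 16477\right) + \frac{28191}{-31562}\right) - 18673 = \left(\left(\sqrt{2} \sqrt{92} - 16477\right) + \frac{28191}{-31562}\right) - 18673 = \left(\left(\sqrt{2} \cdot 2 \sqrt{23} - 16477\right) + 28191 \left(- \frac{1}{31562}\right)\right) - 18673 = \left(\left(2 \sqrt{46} - 16477\right) - \frac{28191}{31562}\right) - 18673 = \left(\left(-16477 + 2 \sqrt{46}\right) - \frac{28191}{31562}\right) - 18673 = \left(- \frac{520075265}{31562} + 2 \sqrt{46}\right) - 18673 = - \frac{1109432491}{31562} + 2 \sqrt{46}$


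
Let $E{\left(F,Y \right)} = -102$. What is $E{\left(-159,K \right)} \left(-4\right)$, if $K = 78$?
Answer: $408$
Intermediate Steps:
$E{\left(-159,K \right)} \left(-4\right) = \left(-102\right) \left(-4\right) = 408$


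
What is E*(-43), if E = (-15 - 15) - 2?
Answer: 1376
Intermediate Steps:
E = -32 (E = -30 - 2 = -32)
E*(-43) = -32*(-43) = 1376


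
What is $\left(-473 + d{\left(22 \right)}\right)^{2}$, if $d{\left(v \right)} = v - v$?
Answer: $223729$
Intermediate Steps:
$d{\left(v \right)} = 0$
$\left(-473 + d{\left(22 \right)}\right)^{2} = \left(-473 + 0\right)^{2} = \left(-473\right)^{2} = 223729$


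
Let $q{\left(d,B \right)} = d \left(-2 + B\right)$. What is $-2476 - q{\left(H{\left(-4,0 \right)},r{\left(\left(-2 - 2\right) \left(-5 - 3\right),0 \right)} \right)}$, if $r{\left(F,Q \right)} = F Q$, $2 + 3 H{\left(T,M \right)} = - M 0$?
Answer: $- \frac{7432}{3} \approx -2477.3$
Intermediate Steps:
$H{\left(T,M \right)} = - \frac{2}{3}$ ($H{\left(T,M \right)} = - \frac{2}{3} + \frac{- M 0}{3} = - \frac{2}{3} + \frac{1}{3} \cdot 0 = - \frac{2}{3} + 0 = - \frac{2}{3}$)
$-2476 - q{\left(H{\left(-4,0 \right)},r{\left(\left(-2 - 2\right) \left(-5 - 3\right),0 \right)} \right)} = -2476 - - \frac{2 \left(-2 + \left(-2 - 2\right) \left(-5 - 3\right) 0\right)}{3} = -2476 - - \frac{2 \left(-2 + \left(-4\right) \left(-8\right) 0\right)}{3} = -2476 - - \frac{2 \left(-2 + 32 \cdot 0\right)}{3} = -2476 - - \frac{2 \left(-2 + 0\right)}{3} = -2476 - \left(- \frac{2}{3}\right) \left(-2\right) = -2476 - \frac{4}{3} = - \frac{7432}{3}$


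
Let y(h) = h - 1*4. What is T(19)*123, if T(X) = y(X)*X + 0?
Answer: 35055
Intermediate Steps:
y(h) = -4 + h (y(h) = h - 4 = -4 + h)
T(X) = X*(-4 + X) (T(X) = (-4 + X)*X + 0 = X*(-4 + X) + 0 = X*(-4 + X))
T(19)*123 = (19*(-4 + 19))*123 = (19*15)*123 = 285*123 = 35055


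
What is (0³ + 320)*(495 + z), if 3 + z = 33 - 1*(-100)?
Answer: 200000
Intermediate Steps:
z = 130 (z = -3 + (33 - 1*(-100)) = -3 + (33 + 100) = -3 + 133 = 130)
(0³ + 320)*(495 + z) = (0³ + 320)*(495 + 130) = (0 + 320)*625 = 320*625 = 200000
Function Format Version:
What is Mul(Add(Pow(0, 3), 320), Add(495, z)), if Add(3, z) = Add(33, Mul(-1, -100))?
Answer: 200000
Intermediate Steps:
z = 130 (z = Add(-3, Add(33, Mul(-1, -100))) = Add(-3, Add(33, 100)) = Add(-3, 133) = 130)
Mul(Add(Pow(0, 3), 320), Add(495, z)) = Mul(Add(Pow(0, 3), 320), Add(495, 130)) = Mul(Add(0, 320), 625) = Mul(320, 625) = 200000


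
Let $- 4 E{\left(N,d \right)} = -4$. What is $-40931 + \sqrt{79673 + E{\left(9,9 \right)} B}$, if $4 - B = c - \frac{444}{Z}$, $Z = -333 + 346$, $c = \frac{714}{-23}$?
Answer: $-40931 + \frac{9 \sqrt{88012743}}{299} \approx -40649.0$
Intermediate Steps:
$c = - \frac{714}{23}$ ($c = 714 \left(- \frac{1}{23}\right) = - \frac{714}{23} \approx -31.043$)
$E{\left(N,d \right)} = 1$ ($E{\left(N,d \right)} = \left(- \frac{1}{4}\right) \left(-4\right) = 1$)
$Z = 13$
$B = \frac{20690}{299}$ ($B = 4 - \left(- \frac{714}{23} - \frac{444}{13}\right) = 4 - - \frac{19494}{299} = 4 + \frac{19494}{299} = \frac{20690}{299} \approx 69.197$)
$-40931 + \sqrt{79673 + E{\left(9,9 \right)} B} = -40931 + \sqrt{79673 + 1 \cdot \frac{20690}{299}} = -40931 + \sqrt{79673 + \frac{20690}{299}} = -40931 + \sqrt{\frac{23842917}{299}} = -40931 + \frac{9 \sqrt{88012743}}{299}$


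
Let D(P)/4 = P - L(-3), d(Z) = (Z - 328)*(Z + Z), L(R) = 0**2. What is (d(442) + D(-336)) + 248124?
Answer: 347556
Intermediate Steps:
L(R) = 0
d(Z) = 2*Z*(-328 + Z) (d(Z) = (-328 + Z)*(2*Z) = 2*Z*(-328 + Z))
D(P) = 4*P (D(P) = 4*(P - 1*0) = 4*(P + 0) = 4*P)
(d(442) + D(-336)) + 248124 = (2*442*(-328 + 442) + 4*(-336)) + 248124 = (2*442*114 - 1344) + 248124 = (100776 - 1344) + 248124 = 99432 + 248124 = 347556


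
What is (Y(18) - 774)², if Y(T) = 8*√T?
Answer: 600228 - 37152*√2 ≈ 5.4769e+5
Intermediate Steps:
(Y(18) - 774)² = (8*√18 - 774)² = (8*(3*√2) - 774)² = (24*√2 - 774)² = (-774 + 24*√2)²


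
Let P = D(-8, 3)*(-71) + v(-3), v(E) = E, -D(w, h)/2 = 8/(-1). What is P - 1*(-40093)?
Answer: 38954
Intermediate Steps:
D(w, h) = 16 (D(w, h) = -16/(-1) = -16*(-1) = -2*(-8) = 16)
P = -1139 (P = 16*(-71) - 3 = -1136 - 3 = -1139)
P - 1*(-40093) = -1139 - 1*(-40093) = -1139 + 40093 = 38954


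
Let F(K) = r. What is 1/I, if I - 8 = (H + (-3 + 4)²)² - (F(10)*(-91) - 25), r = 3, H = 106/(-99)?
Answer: 9801/2999155 ≈ 0.0032679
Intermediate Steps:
H = -106/99 (H = 106*(-1/99) = -106/99 ≈ -1.0707)
F(K) = 3
I = 2999155/9801 (I = 8 + ((-106/99 + (-3 + 4)²)² - (3*(-91) - 25)) = 8 + ((-106/99 + 1²)² - (-273 - 25)) = 8 + ((-106/99 + 1)² - 1*(-298)) = 8 + ((-7/99)² + 298) = 8 + (49/9801 + 298) = 8 + 2920747/9801 = 2999155/9801 ≈ 306.00)
1/I = 1/(2999155/9801) = 9801/2999155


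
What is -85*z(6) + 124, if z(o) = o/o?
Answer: 39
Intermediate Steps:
z(o) = 1
-85*z(6) + 124 = -85*1 + 124 = -85 + 124 = 39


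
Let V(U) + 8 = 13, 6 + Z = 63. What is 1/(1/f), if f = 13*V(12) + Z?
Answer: 122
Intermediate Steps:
Z = 57 (Z = -6 + 63 = 57)
V(U) = 5 (V(U) = -8 + 13 = 5)
f = 122 (f = 13*5 + 57 = 65 + 57 = 122)
1/(1/f) = 1/(1/122) = 122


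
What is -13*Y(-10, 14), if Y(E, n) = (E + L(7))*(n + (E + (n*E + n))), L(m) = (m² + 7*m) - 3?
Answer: 134810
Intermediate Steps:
L(m) = -3 + m² + 7*m
Y(E, n) = (95 + E)*(E + 2*n + E*n) (Y(E, n) = (E + (-3 + 7² + 7*7))*(n + (E + (n*E + n))) = (E + (-3 + 49 + 49))*(n + (E + (E*n + n))) = (E + 95)*(n + (E + (n + E*n))) = (95 + E)*(n + (E + n + E*n)) = (95 + E)*(E + 2*n + E*n))
-13*Y(-10, 14) = -13*((-10)² + 95*(-10) + 190*14 + 14*(-10)² + 97*(-10)*14) = -13*(100 - 950 + 2660 + 14*100 - 13580) = -13*(100 - 950 + 2660 + 1400 - 13580) = -13*(-10370) = 134810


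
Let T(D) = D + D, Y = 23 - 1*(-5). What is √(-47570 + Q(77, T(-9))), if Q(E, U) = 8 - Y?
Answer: I*√47590 ≈ 218.15*I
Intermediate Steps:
Y = 28 (Y = 23 + 5 = 28)
T(D) = 2*D
Q(E, U) = -20 (Q(E, U) = 8 - 1*28 = 8 - 28 = -20)
√(-47570 + Q(77, T(-9))) = √(-47570 - 20) = √(-47590) = I*√47590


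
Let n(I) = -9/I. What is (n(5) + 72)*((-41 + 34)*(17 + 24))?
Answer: -100737/5 ≈ -20147.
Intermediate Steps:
(n(5) + 72)*((-41 + 34)*(17 + 24)) = (-9/5 + 72)*((-41 + 34)*(17 + 24)) = (-9*1/5 + 72)*(-7*41) = (-9/5 + 72)*(-287) = (351/5)*(-287) = -100737/5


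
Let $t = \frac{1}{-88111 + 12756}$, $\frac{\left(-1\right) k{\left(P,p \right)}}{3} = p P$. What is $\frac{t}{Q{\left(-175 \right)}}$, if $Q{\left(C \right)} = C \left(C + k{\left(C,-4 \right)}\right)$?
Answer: $- \frac{1}{30000709375} \approx -3.3333 \cdot 10^{-11}$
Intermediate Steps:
$k{\left(P,p \right)} = - 3 P p$ ($k{\left(P,p \right)} = - 3 p P = - 3 P p$)
$Q{\left(C \right)} = 13 C^{2}$ ($Q{\left(C \right)} = C \left(C - 3 C \left(-4\right)\right) = C \left(C + 12 C\right) = C 13 C = 13 C^{2}$)
$t = - \frac{1}{75355}$ ($t = \frac{1}{-75355} = - \frac{1}{75355} \approx -1.3271 \cdot 10^{-5}$)
$\frac{t}{Q{\left(-175 \right)}} = - \frac{1}{75355 \cdot 13 \left(-175\right)^{2}} = - \frac{1}{75355 \cdot 13 \cdot 30625} = - \frac{1}{75355 \cdot 398125} = \left(- \frac{1}{75355}\right) \frac{1}{398125} = - \frac{1}{30000709375}$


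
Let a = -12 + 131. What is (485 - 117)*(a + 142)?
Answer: 96048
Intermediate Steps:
a = 119
(485 - 117)*(a + 142) = (485 - 117)*(119 + 142) = 368*261 = 96048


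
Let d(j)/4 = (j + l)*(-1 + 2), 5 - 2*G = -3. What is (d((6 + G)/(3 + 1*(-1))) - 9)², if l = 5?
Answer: 961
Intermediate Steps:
G = 4 (G = 5/2 - ½*(-3) = 5/2 + 3/2 = 4)
d(j) = 20 + 4*j (d(j) = 4*((j + 5)*(-1 + 2)) = 4*((5 + j)*1) = 4*(5 + j) = 20 + 4*j)
(d((6 + G)/(3 + 1*(-1))) - 9)² = ((20 + 4*((6 + 4)/(3 + 1*(-1)))) - 9)² = ((20 + 4*(10/(3 - 1))) - 9)² = ((20 + 4*(10/2)) - 9)² = ((20 + 4*(10*(½))) - 9)² = ((20 + 4*5) - 9)² = ((20 + 20) - 9)² = (40 - 9)² = 31² = 961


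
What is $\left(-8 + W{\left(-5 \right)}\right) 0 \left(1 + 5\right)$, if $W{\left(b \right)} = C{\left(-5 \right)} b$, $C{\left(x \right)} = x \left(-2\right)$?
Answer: $0$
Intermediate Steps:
$C{\left(x \right)} = - 2 x$
$W{\left(b \right)} = 10 b$ ($W{\left(b \right)} = \left(-2\right) \left(-5\right) b = 10 b$)
$\left(-8 + W{\left(-5 \right)}\right) 0 \left(1 + 5\right) = \left(-8 + 10 \left(-5\right)\right) 0 \left(1 + 5\right) = \left(-8 - 50\right) 0 \cdot 6 = \left(-58\right) 0 = 0$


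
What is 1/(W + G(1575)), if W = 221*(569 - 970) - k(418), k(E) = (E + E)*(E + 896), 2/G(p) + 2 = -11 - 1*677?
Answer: -345/409558126 ≈ -8.4237e-7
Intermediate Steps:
G(p) = -1/345 (G(p) = 2/(-2 + (-11 - 1*677)) = 2/(-2 + (-11 - 677)) = 2/(-2 - 688) = 2/(-690) = 2*(-1/690) = -1/345)
k(E) = 2*E*(896 + E) (k(E) = (2*E)*(896 + E) = 2*E*(896 + E))
W = -1187125 (W = 221*(569 - 970) - 2*418*(896 + 418) = 221*(-401) - 2*418*1314 = -88621 - 1*1098504 = -88621 - 1098504 = -1187125)
1/(W + G(1575)) = 1/(-1187125 - 1/345) = 1/(-409558126/345) = -345/409558126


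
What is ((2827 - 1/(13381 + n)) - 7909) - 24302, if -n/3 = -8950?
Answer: -1182147705/40231 ≈ -29384.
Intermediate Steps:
n = 26850 (n = -3*(-8950) = 26850)
((2827 - 1/(13381 + n)) - 7909) - 24302 = ((2827 - 1/(13381 + 26850)) - 7909) - 24302 = ((2827 - 1/40231) - 7909) - 24302 = (113733036/40231 - 7909) - 24302 = -204453943/40231 - 24302 = -1182147705/40231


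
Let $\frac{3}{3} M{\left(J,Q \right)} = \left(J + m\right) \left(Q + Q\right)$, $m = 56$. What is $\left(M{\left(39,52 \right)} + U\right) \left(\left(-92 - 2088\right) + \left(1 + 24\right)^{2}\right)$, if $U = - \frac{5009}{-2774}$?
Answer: $- \frac{42625860595}{2774} \approx -1.5366 \cdot 10^{7}$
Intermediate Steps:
$M{\left(J,Q \right)} = 2 Q \left(56 + J\right)$ ($M{\left(J,Q \right)} = \left(J + 56\right) \left(Q + Q\right) = \left(56 + J\right) 2 Q = 2 Q \left(56 + J\right)$)
$U = \frac{5009}{2774}$ ($U = \left(-5009\right) \left(- \frac{1}{2774}\right) = \frac{5009}{2774} \approx 1.8057$)
$\left(M{\left(39,52 \right)} + U\right) \left(\left(-92 - 2088\right) + \left(1 + 24\right)^{2}\right) = \left(2 \cdot 52 \left(56 + 39\right) + \frac{5009}{2774}\right) \left(\left(-92 - 2088\right) + \left(1 + 24\right)^{2}\right) = \left(2 \cdot 52 \cdot 95 + \frac{5009}{2774}\right) \left(-2180 + 25^{2}\right) = \left(9880 + \frac{5009}{2774}\right) \left(-2180 + 625\right) = \frac{27412129}{2774} \left(-1555\right) = - \frac{42625860595}{2774}$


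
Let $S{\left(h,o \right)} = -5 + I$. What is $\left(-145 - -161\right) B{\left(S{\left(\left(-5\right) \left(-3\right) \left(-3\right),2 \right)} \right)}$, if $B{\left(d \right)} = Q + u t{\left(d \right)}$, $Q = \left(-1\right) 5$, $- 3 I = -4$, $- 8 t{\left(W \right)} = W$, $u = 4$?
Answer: $- \frac{152}{3} \approx -50.667$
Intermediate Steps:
$t{\left(W \right)} = - \frac{W}{8}$
$I = \frac{4}{3}$ ($I = \left(- \frac{1}{3}\right) \left(-4\right) = \frac{4}{3} \approx 1.3333$)
$Q = -5$
$S{\left(h,o \right)} = - \frac{11}{3}$ ($S{\left(h,o \right)} = -5 + \frac{4}{3} = - \frac{11}{3}$)
$B{\left(d \right)} = -5 - \frac{d}{2}$ ($B{\left(d \right)} = -5 + 4 \left(- \frac{d}{8}\right) = -5 - \frac{d}{2}$)
$\left(-145 - -161\right) B{\left(S{\left(\left(-5\right) \left(-3\right) \left(-3\right),2 \right)} \right)} = \left(-145 - -161\right) \left(-5 - - \frac{11}{6}\right) = \left(-145 + 161\right) \left(-5 + \frac{11}{6}\right) = 16 \left(- \frac{19}{6}\right) = - \frac{152}{3}$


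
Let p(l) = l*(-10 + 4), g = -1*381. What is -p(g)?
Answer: -2286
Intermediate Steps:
g = -381
p(l) = -6*l (p(l) = l*(-6) = -6*l)
-p(g) = -(-6)*(-381) = -1*2286 = -2286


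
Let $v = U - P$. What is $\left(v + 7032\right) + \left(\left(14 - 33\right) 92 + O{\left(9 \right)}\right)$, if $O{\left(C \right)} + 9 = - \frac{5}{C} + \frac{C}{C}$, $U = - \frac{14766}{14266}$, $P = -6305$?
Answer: $\frac{743363345}{64197} \approx 11579.0$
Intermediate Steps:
$U = - \frac{7383}{7133}$ ($U = \left(-14766\right) \frac{1}{14266} = - \frac{7383}{7133} \approx -1.035$)
$O{\left(C \right)} = -8 - \frac{5}{C}$ ($O{\left(C \right)} = -9 - \left(\frac{5}{C} - \frac{C}{C}\right) = -9 + \left(- \frac{5}{C} + 1\right) = -9 + \left(1 - \frac{5}{C}\right) = -8 - \frac{5}{C}$)
$v = \frac{44966182}{7133}$ ($v = - \frac{7383}{7133} - -6305 = - \frac{7383}{7133} + 6305 = \frac{44966182}{7133} \approx 6304.0$)
$\left(v + 7032\right) + \left(\left(14 - 33\right) 92 + O{\left(9 \right)}\right) = \left(\frac{44966182}{7133} + 7032\right) - \left(8 + \frac{5}{9} - \left(14 - 33\right) 92\right) = \frac{95125438}{7133} + \left(\left(14 - 33\right) 92 - \frac{77}{9}\right) = \frac{95125438}{7133} - \frac{15809}{9} = \frac{743363345}{64197}$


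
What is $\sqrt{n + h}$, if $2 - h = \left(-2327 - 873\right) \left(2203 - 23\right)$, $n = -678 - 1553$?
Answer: $\sqrt{6973771} \approx 2640.8$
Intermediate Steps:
$n = -2231$
$h = 6976002$ ($h = 2 - \left(-2327 - 873\right) \left(2203 - 23\right) = 2 - \left(-3200\right) 2180 = 2 - -6976000 = 2 + 6976000 = 6976002$)
$\sqrt{n + h} = \sqrt{-2231 + 6976002} = \sqrt{6973771}$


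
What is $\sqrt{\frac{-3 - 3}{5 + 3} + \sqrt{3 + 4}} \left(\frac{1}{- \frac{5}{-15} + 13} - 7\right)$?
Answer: $- \frac{277 \sqrt{-3 + 4 \sqrt{7}}}{80} \approx -9.5348$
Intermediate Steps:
$\sqrt{\frac{-3 - 3}{5 + 3} + \sqrt{3 + 4}} \left(\frac{1}{- \frac{5}{-15} + 13} - 7\right) = \sqrt{- \frac{6}{8} + \sqrt{7}} \left(\frac{1}{\left(-5\right) \left(- \frac{1}{15}\right) + 13} - 7\right) = \sqrt{\left(-6\right) \frac{1}{8} + \sqrt{7}} \left(\frac{1}{\frac{1}{3} + 13} - 7\right) = \sqrt{- \frac{3}{4} + \sqrt{7}} \left(\frac{1}{\frac{40}{3}} - 7\right) = \sqrt{- \frac{3}{4} + \sqrt{7}} \left(\frac{3}{40} - 7\right) = \sqrt{- \frac{3}{4} + \sqrt{7}} \left(- \frac{277}{40}\right) = - \frac{277 \sqrt{- \frac{3}{4} + \sqrt{7}}}{40}$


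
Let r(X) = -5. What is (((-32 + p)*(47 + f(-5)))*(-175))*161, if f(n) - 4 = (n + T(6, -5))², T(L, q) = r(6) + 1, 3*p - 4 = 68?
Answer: 29752800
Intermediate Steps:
p = 24 (p = 4/3 + (⅓)*68 = 4/3 + 68/3 = 24)
T(L, q) = -4 (T(L, q) = -5 + 1 = -4)
f(n) = 4 + (-4 + n)² (f(n) = 4 + (n - 4)² = 4 + (-4 + n)²)
(((-32 + p)*(47 + f(-5)))*(-175))*161 = (((-32 + 24)*(47 + (4 + (-4 - 5)²)))*(-175))*161 = (-8*(47 + (4 + (-9)²))*(-175))*161 = (-8*(47 + (4 + 81))*(-175))*161 = (-8*(47 + 85)*(-175))*161 = (-8*132*(-175))*161 = -1056*(-175)*161 = 184800*161 = 29752800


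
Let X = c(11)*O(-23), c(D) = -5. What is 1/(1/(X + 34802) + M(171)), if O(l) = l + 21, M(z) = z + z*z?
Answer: 34812/1023890545 ≈ 3.4000e-5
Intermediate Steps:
M(z) = z + z²
O(l) = 21 + l
X = 10 (X = -5*(21 - 23) = -5*(-2) = 10)
1/(1/(X + 34802) + M(171)) = 1/(1/(10 + 34802) + 171*(1 + 171)) = 1/(1/34812 + 171*172) = 1/(1/34812 + 29412) = 1/(1023890545/34812) = 34812/1023890545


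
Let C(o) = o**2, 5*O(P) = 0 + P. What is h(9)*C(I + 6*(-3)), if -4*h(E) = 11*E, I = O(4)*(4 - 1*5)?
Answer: -218691/25 ≈ -8747.6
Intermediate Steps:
O(P) = P/5 (O(P) = (0 + P)/5 = P/5)
I = -4/5 (I = ((1/5)*4)*(4 - 1*5) = 4*(4 - 5)/5 = (4/5)*(-1) = -4/5 ≈ -0.80000)
h(E) = -11*E/4
h(9)*C(I + 6*(-3)) = (-11/4*9)*(-4/5 + 6*(-3))**2 = -99*(-4/5 - 18)**2/4 = -99*(-94/5)**2/4 = -99/4*8836/25 = -218691/25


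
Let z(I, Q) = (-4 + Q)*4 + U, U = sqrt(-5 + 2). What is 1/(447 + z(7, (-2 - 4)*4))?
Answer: 335/112228 - I*sqrt(3)/112228 ≈ 0.002985 - 1.5433e-5*I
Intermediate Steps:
U = I*sqrt(3) (U = sqrt(-3) = I*sqrt(3) ≈ 1.732*I)
z(I, Q) = -16 + 4*Q + I*sqrt(3) (z(I, Q) = (-4 + Q)*4 + I*sqrt(3) = (-16 + 4*Q) + I*sqrt(3) = -16 + 4*Q + I*sqrt(3))
1/(447 + z(7, (-2 - 4)*4)) = 1/(447 + (-16 + 4*((-2 - 4)*4) + I*sqrt(3))) = 1/(447 + (-16 + 4*(-6*4) + I*sqrt(3))) = 1/(447 + (-16 + 4*(-24) + I*sqrt(3))) = 1/(447 + (-16 - 96 + I*sqrt(3))) = 1/(447 + (-112 + I*sqrt(3))) = 1/(335 + I*sqrt(3))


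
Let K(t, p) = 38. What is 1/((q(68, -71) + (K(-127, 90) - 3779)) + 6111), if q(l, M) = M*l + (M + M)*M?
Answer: 1/7624 ≈ 0.00013116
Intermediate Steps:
q(l, M) = 2*M² + M*l (q(l, M) = M*l + (2*M)*M = M*l + 2*M² = 2*M² + M*l)
1/((q(68, -71) + (K(-127, 90) - 3779)) + 6111) = 1/((-71*(68 + 2*(-71)) + (38 - 3779)) + 6111) = 1/((-71*(68 - 142) - 3741) + 6111) = 1/((-71*(-74) - 3741) + 6111) = 1/((5254 - 3741) + 6111) = 1/(1513 + 6111) = 1/7624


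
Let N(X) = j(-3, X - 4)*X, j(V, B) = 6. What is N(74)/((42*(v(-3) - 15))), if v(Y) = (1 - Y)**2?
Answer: 74/7 ≈ 10.571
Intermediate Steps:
N(X) = 6*X
N(74)/((42*(v(-3) - 15))) = (6*74)/((42*((-1 - 3)**2 - 15))) = 444/((42*((-4)**2 - 15))) = 444/((42*(16 - 15))) = 444/((42*1)) = 444/42 = 444*(1/42) = 74/7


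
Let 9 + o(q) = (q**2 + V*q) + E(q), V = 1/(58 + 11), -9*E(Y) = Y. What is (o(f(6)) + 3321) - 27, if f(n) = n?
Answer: 229109/69 ≈ 3320.4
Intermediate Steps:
E(Y) = -Y/9
V = 1/69 ≈ 0.014493
o(q) = -9 + q**2 - 20*q/207 (o(q) = -9 + ((q**2 + q/69) - q/9) = -9 + (q**2 - 20*q/207) = -9 + q**2 - 20*q/207)
(o(f(6)) + 3321) - 27 = ((-9 + 6**2 - 20/207*6) + 3321) - 27 = ((-9 + 36 - 40/69) + 3321) - 27 = (1823/69 + 3321) - 27 = 230972/69 - 27 = 229109/69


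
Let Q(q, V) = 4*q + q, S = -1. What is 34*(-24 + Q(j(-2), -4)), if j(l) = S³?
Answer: -986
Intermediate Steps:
j(l) = -1 (j(l) = (-1)³ = -1)
Q(q, V) = 5*q
34*(-24 + Q(j(-2), -4)) = 34*(-24 + 5*(-1)) = 34*(-24 - 5) = 34*(-29) = -986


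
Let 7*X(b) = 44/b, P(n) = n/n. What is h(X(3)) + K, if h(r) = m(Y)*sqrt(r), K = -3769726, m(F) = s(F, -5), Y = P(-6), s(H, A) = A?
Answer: -3769726 - 10*sqrt(231)/21 ≈ -3.7697e+6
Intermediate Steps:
P(n) = 1
Y = 1
m(F) = -5
X(b) = 44/(7*b) (X(b) = (44/b)/7 = 44/(7*b))
h(r) = -5*sqrt(r)
h(X(3)) + K = -5*2*sqrt(231)/21 - 3769726 = -10*sqrt(231)/21 - 3769726 = -3769726 - 10*sqrt(231)/21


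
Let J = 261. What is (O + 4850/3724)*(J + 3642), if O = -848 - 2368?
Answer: -23362448601/1862 ≈ -1.2547e+7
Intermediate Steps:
O = -3216
(O + 4850/3724)*(J + 3642) = (-3216 + 4850/3724)*(261 + 3642) = (-3216 + 4850*(1/3724))*3903 = (-3216 + 2425/1862)*3903 = -5985767/1862*3903 = -23362448601/1862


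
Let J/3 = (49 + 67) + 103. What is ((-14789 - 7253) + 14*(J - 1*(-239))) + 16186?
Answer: 6688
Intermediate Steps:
J = 657 (J = 3*((49 + 67) + 103) = 3*(116 + 103) = 3*219 = 657)
((-14789 - 7253) + 14*(J - 1*(-239))) + 16186 = ((-14789 - 7253) + 14*(657 - 1*(-239))) + 16186 = (-22042 + 14*(657 + 239)) + 16186 = (-22042 + 14*896) + 16186 = (-22042 + 12544) + 16186 = -9498 + 16186 = 6688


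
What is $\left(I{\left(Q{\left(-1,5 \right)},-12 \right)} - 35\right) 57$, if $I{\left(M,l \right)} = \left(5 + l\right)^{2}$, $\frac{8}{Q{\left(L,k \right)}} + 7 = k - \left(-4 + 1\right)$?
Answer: $798$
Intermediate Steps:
$Q{\left(L,k \right)} = \frac{8}{-4 + k}$ ($Q{\left(L,k \right)} = \frac{8}{-7 + \left(k - \left(-4 + 1\right)\right)} = \frac{8}{-7 + \left(k - -3\right)} = \frac{8}{-7 + \left(k + 3\right)} = \frac{8}{-7 + \left(3 + k\right)} = \frac{8}{-4 + k}$)
$\left(I{\left(Q{\left(-1,5 \right)},-12 \right)} - 35\right) 57 = \left(\left(5 - 12\right)^{2} - 35\right) 57 = \left(\left(-7\right)^{2} - 35\right) 57 = \left(49 - 35\right) 57 = 14 \cdot 57 = 798$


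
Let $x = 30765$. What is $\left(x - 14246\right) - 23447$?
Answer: $-6928$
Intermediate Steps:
$\left(x - 14246\right) - 23447 = \left(30765 - 14246\right) - 23447 = 16519 - 23447 = -6928$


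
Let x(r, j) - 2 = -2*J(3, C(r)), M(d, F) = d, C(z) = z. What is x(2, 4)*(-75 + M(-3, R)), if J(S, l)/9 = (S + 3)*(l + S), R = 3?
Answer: 41964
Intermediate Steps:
J(S, l) = 9*(3 + S)*(S + l) (J(S, l) = 9*((S + 3)*(l + S)) = 9*((3 + S)*(S + l)) = 9*(3 + S)*(S + l))
x(r, j) = -322 - 108*r (x(r, j) = 2 - 2*(9*3² + 27*3 + 27*r + 9*3*r) = 2 - 2*(9*9 + 81 + 27*r + 27*r) = 2 - 2*(81 + 81 + 27*r + 27*r) = 2 - 2*(162 + 54*r) = 2 + (-324 - 108*r) = -322 - 108*r)
x(2, 4)*(-75 + M(-3, R)) = (-322 - 108*2)*(-75 - 3) = (-322 - 216)*(-78) = -538*(-78) = 41964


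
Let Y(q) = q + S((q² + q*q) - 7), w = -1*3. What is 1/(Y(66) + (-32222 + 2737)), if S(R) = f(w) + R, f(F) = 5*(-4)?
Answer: -1/20734 ≈ -4.8230e-5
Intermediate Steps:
w = -3
f(F) = -20
S(R) = -20 + R
Y(q) = -27 + q + 2*q² (Y(q) = q + (-20 + ((q² + q*q) - 7)) = q + (-20 + ((q² + q²) - 7)) = q + (-20 + (2*q² - 7)) = q + (-20 + (-7 + 2*q²)) = q + (-27 + 2*q²) = -27 + q + 2*q²)
1/(Y(66) + (-32222 + 2737)) = 1/((-27 + 66 + 2*66²) + (-32222 + 2737)) = 1/((-27 + 66 + 2*4356) - 29485) = 1/((-27 + 66 + 8712) - 29485) = 1/(8751 - 29485) = 1/(-20734) = -1/20734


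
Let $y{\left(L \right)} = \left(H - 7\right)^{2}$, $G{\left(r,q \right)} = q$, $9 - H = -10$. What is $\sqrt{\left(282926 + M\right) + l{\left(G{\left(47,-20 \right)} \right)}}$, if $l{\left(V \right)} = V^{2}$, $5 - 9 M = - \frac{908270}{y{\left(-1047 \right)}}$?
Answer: $\frac{\sqrt{368099486}}{36} \approx 532.94$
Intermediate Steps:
$H = 19$ ($H = 9 - -10 = 9 + 10 = 19$)
$y{\left(L \right)} = 144$ ($y{\left(L \right)} = \left(19 - 7\right)^{2} = 12^{2} = 144$)
$M = \frac{454495}{648}$ ($M = \frac{5}{9} - \frac{\left(-908270\right) \frac{1}{144}}{9} = \frac{5}{9} - - \frac{454135}{648} = \frac{5}{9} + \frac{454135}{648} = \frac{454495}{648} \approx 701.38$)
$\sqrt{\left(282926 + M\right) + l{\left(G{\left(47,-20 \right)} \right)}} = \sqrt{\left(282926 + \frac{454495}{648}\right) + \left(-20\right)^{2}} = \sqrt{\frac{183790543}{648} + 400} = \sqrt{\frac{184049743}{648}} = \frac{\sqrt{368099486}}{36}$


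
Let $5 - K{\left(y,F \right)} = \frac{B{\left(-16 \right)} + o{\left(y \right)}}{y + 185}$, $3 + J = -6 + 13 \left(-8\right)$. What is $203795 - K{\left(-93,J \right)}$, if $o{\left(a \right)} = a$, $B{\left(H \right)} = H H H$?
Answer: $\frac{18744491}{92} \approx 2.0374 \cdot 10^{5}$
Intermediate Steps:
$B{\left(H \right)} = H^{3}$ ($B{\left(H \right)} = H^{2} H = H^{3}$)
$J = -113$ ($J = -3 + \left(-6 + 13 \left(-8\right)\right) = -3 - 110 = -113$)
$K{\left(y,F \right)} = 5 - \frac{-4096 + y}{185 + y}$ ($K{\left(y,F \right)} = 5 - \frac{\left(-16\right)^{3} + y}{y + 185} = 5 - \frac{-4096 + y}{185 + y}$)
$203795 - K{\left(-93,J \right)} = 203795 - \frac{5021 + 4 \left(-93\right)}{185 - 93} = 203795 - \frac{5021 - 372}{92} = 203795 - \frac{1}{92} \cdot 4649 = 203795 - \frac{4649}{92} = \frac{18744491}{92}$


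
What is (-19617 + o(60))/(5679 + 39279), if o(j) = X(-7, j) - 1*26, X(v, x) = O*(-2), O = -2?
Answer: -19639/44958 ≈ -0.43683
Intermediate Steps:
X(v, x) = 4 (X(v, x) = -2*(-2) = 4)
o(j) = -22 (o(j) = 4 - 1*26 = 4 - 26 = -22)
(-19617 + o(60))/(5679 + 39279) = (-19617 - 22)/(5679 + 39279) = -19639/44958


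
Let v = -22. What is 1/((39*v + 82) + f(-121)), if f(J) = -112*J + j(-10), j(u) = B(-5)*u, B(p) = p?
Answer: 1/12826 ≈ 7.7967e-5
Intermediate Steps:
j(u) = -5*u
f(J) = 50 - 112*J (f(J) = -112*J - 5*(-10) = -112*J + 50 = 50 - 112*J)
1/((39*v + 82) + f(-121)) = 1/((39*(-22) + 82) + (50 - 112*(-121))) = 1/((-858 + 82) + (50 + 13552)) = 1/(-776 + 13602) = 1/12826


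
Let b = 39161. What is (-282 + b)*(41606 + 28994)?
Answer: 2744857400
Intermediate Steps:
(-282 + b)*(41606 + 28994) = (-282 + 39161)*(41606 + 28994) = 38879*70600 = 2744857400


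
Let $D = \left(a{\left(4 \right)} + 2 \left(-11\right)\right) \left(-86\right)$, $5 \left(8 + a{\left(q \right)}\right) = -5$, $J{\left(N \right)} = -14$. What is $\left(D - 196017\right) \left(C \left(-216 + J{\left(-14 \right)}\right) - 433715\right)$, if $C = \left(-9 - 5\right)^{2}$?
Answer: $92575492045$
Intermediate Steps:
$C = 196$ ($C = \left(-14\right)^{2} = 196$)
$a{\left(q \right)} = -9$ ($a{\left(q \right)} = -8 + \frac{1}{5} \left(-5\right) = -8 - 1 = -9$)
$D = 2666$ ($D = \left(-9 + 2 \left(-11\right)\right) \left(-86\right) = \left(-9 - 22\right) \left(-86\right) = \left(-31\right) \left(-86\right) = 2666$)
$\left(D - 196017\right) \left(C \left(-216 + J{\left(-14 \right)}\right) - 433715\right) = \left(2666 - 196017\right) \left(196 \left(-216 - 14\right) - 433715\right) = - 193351 \left(196 \left(-230\right) - 433715\right) = - 193351 \left(-45080 - 433715\right) = \left(-193351\right) \left(-478795\right) = 92575492045$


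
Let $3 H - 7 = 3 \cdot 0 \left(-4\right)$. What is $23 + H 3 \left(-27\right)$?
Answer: $-166$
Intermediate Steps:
$H = \frac{7}{3}$ ($H = \frac{7}{3} + \frac{3 \cdot 0 \left(-4\right)}{3} = \frac{7}{3} + \frac{0 \left(-4\right)}{3} = \frac{7}{3} + \frac{1}{3} \cdot 0 = \frac{7}{3} + 0 = \frac{7}{3} \approx 2.3333$)
$23 + H 3 \left(-27\right) = 23 + \frac{7 \cdot 3 \left(-27\right)}{3} = 23 + \frac{7}{3} \left(-81\right) = 23 - 189 = -166$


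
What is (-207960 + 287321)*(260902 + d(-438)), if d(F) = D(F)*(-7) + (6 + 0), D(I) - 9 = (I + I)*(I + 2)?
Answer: -191474840227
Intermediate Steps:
D(I) = 9 + 2*I*(2 + I) (D(I) = 9 + (I + I)*(I + 2) = 9 + (2*I)*(2 + I) = 9 + 2*I*(2 + I))
d(F) = -57 - 28*F - 14*F**2 (d(F) = (9 + 2*F**2 + 4*F)*(-7) + (6 + 0) = (-63 - 28*F - 14*F**2) + 6 = -57 - 28*F - 14*F**2)
(-207960 + 287321)*(260902 + d(-438)) = (-207960 + 287321)*(260902 + (-57 - 28*(-438) - 14*(-438)**2)) = 79361*(260902 + (-57 + 12264 - 14*191844)) = 79361*(260902 + (-57 + 12264 - 2685816)) = 79361*(260902 - 2673609) = 79361*(-2412707) = -191474840227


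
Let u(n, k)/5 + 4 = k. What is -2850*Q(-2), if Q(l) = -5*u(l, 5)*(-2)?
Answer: -142500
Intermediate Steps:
u(n, k) = -20 + 5*k
Q(l) = 50 (Q(l) = -5*(-20 + 5*5)*(-2) = -5*(-20 + 25)*(-2) = -5*5*(-2) = -25*(-2) = 50)
-2850*Q(-2) = -2850*50 = -142500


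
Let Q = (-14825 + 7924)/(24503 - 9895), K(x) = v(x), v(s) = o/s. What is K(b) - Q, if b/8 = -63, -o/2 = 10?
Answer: 471283/920304 ≈ 0.51209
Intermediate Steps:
o = -20 (o = -2*10 = -20)
b = -504 (b = 8*(-63) = -504)
v(s) = -20/s
K(x) = -20/x
Q = -6901/14608 ≈ -0.47241
K(b) - Q = -20/(-504) - 1*(-6901/14608) = -20*(-1/504) + 6901/14608 = 5/126 + 6901/14608 = 471283/920304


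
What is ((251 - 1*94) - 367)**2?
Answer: 44100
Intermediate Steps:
((251 - 1*94) - 367)**2 = ((251 - 94) - 367)**2 = (157 - 367)**2 = (-210)**2 = 44100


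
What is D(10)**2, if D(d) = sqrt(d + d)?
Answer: 20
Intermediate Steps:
D(d) = sqrt(2)*sqrt(d) (D(d) = sqrt(2*d) = sqrt(2)*sqrt(d))
D(10)**2 = (sqrt(2)*sqrt(10))**2 = (2*sqrt(5))**2 = 20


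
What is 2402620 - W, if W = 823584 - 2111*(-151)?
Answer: 1260275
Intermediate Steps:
W = 1142345 (W = 823584 - 1*(-318761) = 823584 + 318761 = 1142345)
2402620 - W = 2402620 - 1*1142345 = 2402620 - 1142345 = 1260275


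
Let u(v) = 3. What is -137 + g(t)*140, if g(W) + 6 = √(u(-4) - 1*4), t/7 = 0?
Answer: -977 + 140*I ≈ -977.0 + 140.0*I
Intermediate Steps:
t = 0 (t = 7*0 = 0)
g(W) = -6 + I (g(W) = -6 + √(3 - 1*4) = -6 + √(3 - 4) = -6 + √(-1) = -6 + I)
-137 + g(t)*140 = -137 + (-6 + I)*140 = -137 + (-840 + 140*I) = -977 + 140*I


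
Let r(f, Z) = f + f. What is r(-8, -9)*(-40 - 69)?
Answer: 1744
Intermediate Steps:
r(f, Z) = 2*f
r(-8, -9)*(-40 - 69) = (2*(-8))*(-40 - 69) = -16*(-109) = 1744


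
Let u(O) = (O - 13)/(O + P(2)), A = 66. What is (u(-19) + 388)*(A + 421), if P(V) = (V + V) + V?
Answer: 2472012/13 ≈ 1.9015e+5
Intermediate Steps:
P(V) = 3*V (P(V) = 2*V + V = 3*V)
u(O) = (-13 + O)/(6 + O) (u(O) = (O - 13)/(O + 3*2) = (-13 + O)/(O + 6) = (-13 + O)/(6 + O))
(u(-19) + 388)*(A + 421) = ((-13 - 19)/(6 - 19) + 388)*(66 + 421) = (-32/(-13) + 388)*487 = (-1/13*(-32) + 388)*487 = (32/13 + 388)*487 = (5076/13)*487 = 2472012/13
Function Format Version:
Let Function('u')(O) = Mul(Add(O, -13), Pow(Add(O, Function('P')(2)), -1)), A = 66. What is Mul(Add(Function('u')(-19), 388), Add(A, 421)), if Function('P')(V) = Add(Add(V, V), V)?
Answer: Rational(2472012, 13) ≈ 1.9015e+5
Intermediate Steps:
Function('P')(V) = Mul(3, V) (Function('P')(V) = Add(Mul(2, V), V) = Mul(3, V))
Function('u')(O) = Mul(Pow(Add(6, O), -1), Add(-13, O)) (Function('u')(O) = Mul(Add(O, -13), Pow(Add(O, Mul(3, 2)), -1)) = Mul(Add(-13, O), Pow(Add(O, 6), -1)) = Mul(Add(-13, O), Pow(Add(6, O), -1)) = Mul(Pow(Add(6, O), -1), Add(-13, O)))
Mul(Add(Function('u')(-19), 388), Add(A, 421)) = Mul(Add(Mul(Pow(Add(6, -19), -1), Add(-13, -19)), 388), Add(66, 421)) = Mul(Add(Mul(Pow(-13, -1), -32), 388), 487) = Mul(Add(Mul(Rational(-1, 13), -32), 388), 487) = Mul(Add(Rational(32, 13), 388), 487) = Mul(Rational(5076, 13), 487) = Rational(2472012, 13)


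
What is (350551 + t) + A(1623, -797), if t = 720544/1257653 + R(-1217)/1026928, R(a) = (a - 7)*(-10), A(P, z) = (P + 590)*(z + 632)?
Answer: -1177979632050309/80719942499 ≈ -14593.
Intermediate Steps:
A(P, z) = (590 + P)*(632 + z)
R(a) = 70 - 10*a (R(a) = (-7 + a)*(-10) = 70 - 10*a)
t = 47208780097/80719942499 (t = 720544/1257653 + (70 - 10*(-1217))/1026928 = 720544*(1/1257653) + (70 + 12170)*(1/1026928) = 720544/1257653 + 12240*(1/1026928) = 720544/1257653 + 765/64183 = 47208780097/80719942499 ≈ 0.58485)
(350551 + t) + A(1623, -797) = (350551 + 47208780097/80719942499) + (372880 + 590*(-797) + 632*1623 + 1623*(-797)) = 28296503771747046/80719942499 + (372880 - 470230 + 1025736 - 1293531) = 28296503771747046/80719942499 - 365145 = -1177979632050309/80719942499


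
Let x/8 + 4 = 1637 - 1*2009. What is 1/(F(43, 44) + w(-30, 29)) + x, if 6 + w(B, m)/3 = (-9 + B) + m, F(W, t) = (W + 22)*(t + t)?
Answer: -17061375/5672 ≈ -3008.0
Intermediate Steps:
F(W, t) = 2*t*(22 + W) (F(W, t) = (22 + W)*(2*t) = 2*t*(22 + W))
w(B, m) = -45 + 3*B + 3*m (w(B, m) = -18 + 3*((-9 + B) + m) = -18 + 3*(-9 + B + m) = -18 + (-27 + 3*B + 3*m) = -45 + 3*B + 3*m)
x = -3008 (x = -32 + 8*(1637 - 1*2009) = -32 + 8*(1637 - 2009) = -32 + 8*(-372) = -32 - 2976 = -3008)
1/(F(43, 44) + w(-30, 29)) + x = 1/(2*44*(22 + 43) + (-45 + 3*(-30) + 3*29)) - 3008 = 1/(2*44*65 + (-45 - 90 + 87)) - 3008 = 1/(5720 - 48) - 3008 = 1/5672 - 3008 = -17061375/5672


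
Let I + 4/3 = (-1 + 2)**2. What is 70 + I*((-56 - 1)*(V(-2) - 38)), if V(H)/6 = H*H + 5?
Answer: 374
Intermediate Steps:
I = -1/3 (I = -4/3 + (-1 + 2)**2 = -4/3 + 1**2 = -4/3 + 1 = -1/3 ≈ -0.33333)
V(H) = 30 + 6*H**2 (V(H) = 6*(H*H + 5) = 6*(H**2 + 5) = 6*(5 + H**2) = 30 + 6*H**2)
70 + I*((-56 - 1)*(V(-2) - 38)) = 70 - (-56 - 1)*((30 + 6*(-2)**2) - 38)/3 = 70 - (-19)*((30 + 6*4) - 38) = 70 - (-19)*((30 + 24) - 38) = 70 - (-19)*(54 - 38) = 70 - (-19)*16 = 70 - 1/3*(-912) = 70 + 304 = 374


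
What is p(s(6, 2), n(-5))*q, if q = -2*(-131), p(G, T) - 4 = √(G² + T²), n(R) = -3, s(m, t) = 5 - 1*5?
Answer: 1834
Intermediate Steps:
s(m, t) = 0 (s(m, t) = 5 - 5 = 0)
p(G, T) = 4 + √(G² + T²)
q = 262
p(s(6, 2), n(-5))*q = (4 + √(0² + (-3)²))*262 = (4 + √(0 + 9))*262 = (4 + √9)*262 = (4 + 3)*262 = 7*262 = 1834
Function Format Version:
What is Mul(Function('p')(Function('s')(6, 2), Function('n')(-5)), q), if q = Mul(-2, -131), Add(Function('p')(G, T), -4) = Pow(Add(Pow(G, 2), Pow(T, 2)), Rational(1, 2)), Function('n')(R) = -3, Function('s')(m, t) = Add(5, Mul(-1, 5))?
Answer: 1834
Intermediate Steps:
Function('s')(m, t) = 0 (Function('s')(m, t) = Add(5, -5) = 0)
Function('p')(G, T) = Add(4, Pow(Add(Pow(G, 2), Pow(T, 2)), Rational(1, 2)))
q = 262
Mul(Function('p')(Function('s')(6, 2), Function('n')(-5)), q) = Mul(Add(4, Pow(Add(Pow(0, 2), Pow(-3, 2)), Rational(1, 2))), 262) = Mul(Add(4, Pow(Add(0, 9), Rational(1, 2))), 262) = Mul(Add(4, Pow(9, Rational(1, 2))), 262) = Mul(Add(4, 3), 262) = Mul(7, 262) = 1834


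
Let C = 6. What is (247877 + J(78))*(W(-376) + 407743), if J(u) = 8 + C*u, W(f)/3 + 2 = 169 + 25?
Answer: 101407248607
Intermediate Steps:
W(f) = 576 (W(f) = -6 + 3*(169 + 25) = -6 + 3*194 = -6 + 582 = 576)
J(u) = 8 + 6*u
(247877 + J(78))*(W(-376) + 407743) = (247877 + (8 + 6*78))*(576 + 407743) = (247877 + (8 + 468))*408319 = (247877 + 476)*408319 = 248353*408319 = 101407248607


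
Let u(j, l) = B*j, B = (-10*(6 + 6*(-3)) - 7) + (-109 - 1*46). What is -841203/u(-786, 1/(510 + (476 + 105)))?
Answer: -93467/3668 ≈ -25.482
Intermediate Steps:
B = -42 (B = (-10*(6 - 18) - 7) + (-109 - 46) = (-10*(-12) - 7) - 155 = (120 - 7) - 155 = 113 - 155 = -42)
u(j, l) = -42*j
-841203/u(-786, 1/(510 + (476 + 105))) = -841203/((-42*(-786))) = -841203/33012 = -841203*1/33012 = -93467/3668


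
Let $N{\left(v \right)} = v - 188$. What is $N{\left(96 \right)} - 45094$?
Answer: $-45186$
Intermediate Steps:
$N{\left(v \right)} = -188 + v$
$N{\left(96 \right)} - 45094 = \left(-188 + 96\right) - 45094 = -92 - 45094 = -45186$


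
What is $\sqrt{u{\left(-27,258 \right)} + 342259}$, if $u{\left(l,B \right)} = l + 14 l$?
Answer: $\sqrt{341854} \approx 584.68$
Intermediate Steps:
$u{\left(l,B \right)} = 15 l$
$\sqrt{u{\left(-27,258 \right)} + 342259} = \sqrt{15 \left(-27\right) + 342259} = \sqrt{-405 + 342259} = \sqrt{341854}$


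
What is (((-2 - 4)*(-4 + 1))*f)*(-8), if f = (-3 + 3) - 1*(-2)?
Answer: -288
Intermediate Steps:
f = 2 (f = 0 + 2 = 2)
(((-2 - 4)*(-4 + 1))*f)*(-8) = (((-2 - 4)*(-4 + 1))*2)*(-8) = (-6*(-3)*2)*(-8) = (18*2)*(-8) = 36*(-8) = -288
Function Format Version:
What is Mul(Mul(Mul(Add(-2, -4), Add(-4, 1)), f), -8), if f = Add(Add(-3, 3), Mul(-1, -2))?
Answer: -288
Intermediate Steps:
f = 2 (f = Add(0, 2) = 2)
Mul(Mul(Mul(Add(-2, -4), Add(-4, 1)), f), -8) = Mul(Mul(Mul(Add(-2, -4), Add(-4, 1)), 2), -8) = Mul(Mul(Mul(-6, -3), 2), -8) = Mul(Mul(18, 2), -8) = Mul(36, -8) = -288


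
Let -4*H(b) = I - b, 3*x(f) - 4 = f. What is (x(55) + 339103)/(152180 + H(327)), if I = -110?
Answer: 4069472/1827471 ≈ 2.2268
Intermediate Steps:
x(f) = 4/3 + f/3
H(b) = 55/2 + b/4 (H(b) = -(-110 - b)/4 = 55/2 + b/4)
(x(55) + 339103)/(152180 + H(327)) = ((4/3 + (1/3)*55) + 339103)/(152180 + (55/2 + (1/4)*327)) = ((4/3 + 55/3) + 339103)/(152180 + (55/2 + 327/4)) = (59/3 + 339103)/(152180 + 437/4) = 1017368/(3*(609157/4)) = (1017368/3)*(4/609157) = 4069472/1827471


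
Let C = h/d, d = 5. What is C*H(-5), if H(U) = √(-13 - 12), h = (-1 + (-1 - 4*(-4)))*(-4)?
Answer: -56*I ≈ -56.0*I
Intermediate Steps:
h = -56 (h = (-1 + (-1 + 16))*(-4) = (-1 + 15)*(-4) = 14*(-4) = -56)
H(U) = 5*I (H(U) = √(-25) = 5*I)
C = -56/5 ≈ -11.200
C*H(-5) = -56*I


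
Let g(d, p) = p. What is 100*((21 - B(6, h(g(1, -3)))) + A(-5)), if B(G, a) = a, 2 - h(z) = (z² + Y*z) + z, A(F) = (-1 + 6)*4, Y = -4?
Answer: 5700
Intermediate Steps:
A(F) = 20 (A(F) = 5*4 = 20)
h(z) = 2 - z² + 3*z (h(z) = 2 - ((z² - 4*z) + z) = 2 - (z² - 3*z) = 2 + (-z² + 3*z) = 2 - z² + 3*z)
100*((21 - B(6, h(g(1, -3)))) + A(-5)) = 100*((21 - (2 - 1*(-3)² + 3*(-3))) + 20) = 100*((21 - (2 - 1*9 - 9)) + 20) = 100*((21 - (2 - 9 - 9)) + 20) = 100*((21 - 1*(-16)) + 20) = 100*((21 + 16) + 20) = 100*(37 + 20) = 100*57 = 5700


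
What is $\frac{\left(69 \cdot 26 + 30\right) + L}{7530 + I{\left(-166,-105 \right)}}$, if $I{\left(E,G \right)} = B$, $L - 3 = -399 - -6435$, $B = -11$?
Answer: $\frac{7863}{7519} \approx 1.0458$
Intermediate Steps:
$L = 6039$ ($L = 3 - -6036 = 3 + \left(-399 + 6435\right) = 3 + 6036 = 6039$)
$I{\left(E,G \right)} = -11$
$\frac{\left(69 \cdot 26 + 30\right) + L}{7530 + I{\left(-166,-105 \right)}} = \frac{\left(69 \cdot 26 + 30\right) + 6039}{7530 - 11} = \frac{\left(1794 + 30\right) + 6039}{7519} = \left(1824 + 6039\right) \frac{1}{7519} = 7863 \cdot \frac{1}{7519} = \frac{7863}{7519}$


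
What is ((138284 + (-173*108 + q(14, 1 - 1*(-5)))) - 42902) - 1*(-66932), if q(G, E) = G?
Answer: 143644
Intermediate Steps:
((138284 + (-173*108 + q(14, 1 - 1*(-5)))) - 42902) - 1*(-66932) = ((138284 + (-173*108 + 14)) - 42902) - 1*(-66932) = ((138284 + (-18684 + 14)) - 42902) + 66932 = ((138284 - 18670) - 42902) + 66932 = (119614 - 42902) + 66932 = 76712 + 66932 = 143644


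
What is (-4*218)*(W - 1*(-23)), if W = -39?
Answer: 13952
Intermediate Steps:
(-4*218)*(W - 1*(-23)) = (-4*218)*(-39 - 1*(-23)) = -872*(-39 + 23) = -872*(-16) = 13952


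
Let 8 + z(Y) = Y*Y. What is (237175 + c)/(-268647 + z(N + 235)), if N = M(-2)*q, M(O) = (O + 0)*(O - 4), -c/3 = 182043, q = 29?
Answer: -154477/35617 ≈ -4.3372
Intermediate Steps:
c = -546129 (c = -3*182043 = -546129)
M(O) = O*(-4 + O)
N = 348 (N = -2*(-4 - 2)*29 = -2*(-6)*29 = 12*29 = 348)
z(Y) = -8 + Y**2 (z(Y) = -8 + Y*Y = -8 + Y**2)
(237175 + c)/(-268647 + z(N + 235)) = (237175 - 546129)/(-268647 + (-8 + (348 + 235)**2)) = -308954/(-268647 + (-8 + 583**2)) = -308954/(-268647 + (-8 + 339889)) = -308954/(-268647 + 339881) = -308954/71234 = -308954*1/71234 = -154477/35617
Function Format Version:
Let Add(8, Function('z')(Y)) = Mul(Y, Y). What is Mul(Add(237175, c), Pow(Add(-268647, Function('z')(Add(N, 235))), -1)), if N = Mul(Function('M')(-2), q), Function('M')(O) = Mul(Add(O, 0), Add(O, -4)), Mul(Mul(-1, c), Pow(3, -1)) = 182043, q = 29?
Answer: Rational(-154477, 35617) ≈ -4.3372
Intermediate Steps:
c = -546129 (c = Mul(-3, 182043) = -546129)
Function('M')(O) = Mul(O, Add(-4, O))
N = 348 (N = Mul(Mul(-2, Add(-4, -2)), 29) = Mul(Mul(-2, -6), 29) = Mul(12, 29) = 348)
Function('z')(Y) = Add(-8, Pow(Y, 2)) (Function('z')(Y) = Add(-8, Mul(Y, Y)) = Add(-8, Pow(Y, 2)))
Mul(Add(237175, c), Pow(Add(-268647, Function('z')(Add(N, 235))), -1)) = Mul(Add(237175, -546129), Pow(Add(-268647, Add(-8, Pow(Add(348, 235), 2))), -1)) = Mul(-308954, Pow(Add(-268647, Add(-8, Pow(583, 2))), -1)) = Mul(-308954, Pow(Add(-268647, Add(-8, 339889)), -1)) = Mul(-308954, Pow(Add(-268647, 339881), -1)) = Mul(-308954, Pow(71234, -1)) = Mul(-308954, Rational(1, 71234)) = Rational(-154477, 35617)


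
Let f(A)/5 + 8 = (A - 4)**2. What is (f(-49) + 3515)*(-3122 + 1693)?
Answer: -25036080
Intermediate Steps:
f(A) = -40 + 5*(-4 + A)**2 (f(A) = -40 + 5*(A - 4)**2 = -40 + 5*(-4 + A)**2)
(f(-49) + 3515)*(-3122 + 1693) = ((-40 + 5*(-4 - 49)**2) + 3515)*(-3122 + 1693) = ((-40 + 5*(-53)**2) + 3515)*(-1429) = ((-40 + 5*2809) + 3515)*(-1429) = ((-40 + 14045) + 3515)*(-1429) = (14005 + 3515)*(-1429) = 17520*(-1429) = -25036080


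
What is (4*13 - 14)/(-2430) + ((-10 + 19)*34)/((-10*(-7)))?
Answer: 37046/8505 ≈ 4.3558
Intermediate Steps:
(4*13 - 14)/(-2430) + ((-10 + 19)*34)/((-10*(-7))) = (52 - 14)*(-1/2430) + (9*34)/70 = 38*(-1/2430) + 306*(1/70) = -19/1215 + 153/35 = 37046/8505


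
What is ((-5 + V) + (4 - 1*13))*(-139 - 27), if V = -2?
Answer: 2656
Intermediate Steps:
((-5 + V) + (4 - 1*13))*(-139 - 27) = ((-5 - 2) + (4 - 1*13))*(-139 - 27) = (-7 + (4 - 13))*(-166) = (-7 - 9)*(-166) = -16*(-166) = 2656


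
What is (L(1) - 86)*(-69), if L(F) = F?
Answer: 5865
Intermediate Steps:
(L(1) - 86)*(-69) = (1 - 86)*(-69) = -85*(-69) = 5865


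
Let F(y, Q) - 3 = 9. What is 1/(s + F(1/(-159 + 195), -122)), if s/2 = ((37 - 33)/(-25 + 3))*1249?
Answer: -11/4864 ≈ -0.0022615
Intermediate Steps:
F(y, Q) = 12 (F(y, Q) = 3 + 9 = 12)
s = -4996/11 (s = 2*(((37 - 33)/(-25 + 3))*1249) = 2*((4/(-22))*1249) = 2*((4*(-1/22))*1249) = 2*(-2/11*1249) = 2*(-2498/11) = -4996/11 ≈ -454.18)
1/(s + F(1/(-159 + 195), -122)) = 1/(-4996/11 + 12) = 1/(-4864/11) = -11/4864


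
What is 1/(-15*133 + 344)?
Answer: -1/1651 ≈ -0.00060569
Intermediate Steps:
1/(-15*133 + 344) = 1/(-1995 + 344) = 1/(-1651) = -1/1651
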